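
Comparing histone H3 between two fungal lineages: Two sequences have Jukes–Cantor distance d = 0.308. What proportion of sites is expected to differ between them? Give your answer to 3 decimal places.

p = (3/4)(1 − e^(−4d/3)) = 0.75 × (1 − e^(-0.410667)) = 0.75 × (1 − 0.663208) = 0.252594.

0.253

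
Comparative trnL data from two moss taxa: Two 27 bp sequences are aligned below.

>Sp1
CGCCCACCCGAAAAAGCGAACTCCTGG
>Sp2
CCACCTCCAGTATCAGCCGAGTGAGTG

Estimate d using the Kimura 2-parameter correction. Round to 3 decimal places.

1.229

Of 27 sites, 1 differences are transitions and 13 are transversions, so P = 1/27 ≈ 0.037037 and Q = 13/27 ≈ 0.481481.
Under the Kimura two-parameter model, d = −½ ln(1 − 2P − Q) − ¼ ln(1 − 2Q).
1 − 2P − Q = 0.444445, giving −½ ln(0.444445) = 0.405464.
1 − 2Q = 0.037038, giving −¼ ln(0.037038) = 0.823953.
d = 0.405464 + 0.823953 = 1.229417.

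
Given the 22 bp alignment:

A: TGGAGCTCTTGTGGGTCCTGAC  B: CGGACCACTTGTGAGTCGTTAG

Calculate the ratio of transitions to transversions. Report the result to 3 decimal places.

0.400

Transitions are A↔G and C↔T; transversions are all other mismatches.
Transitions: 2. Transversions: 5.
R = 2/5 = 0.400.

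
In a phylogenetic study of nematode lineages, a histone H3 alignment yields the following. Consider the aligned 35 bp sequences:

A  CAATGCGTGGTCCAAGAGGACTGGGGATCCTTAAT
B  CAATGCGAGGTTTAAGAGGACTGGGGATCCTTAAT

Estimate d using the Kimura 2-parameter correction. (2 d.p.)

Of 35 sites, 2 differences are transitions and 1 are transversions, so P = 2/35 ≈ 0.057143 and Q = 1/35 ≈ 0.028571.
Under the Kimura two-parameter model, d = −½ ln(1 − 2P − Q) − ¼ ln(1 − 2Q).
1 − 2P − Q = 0.857143, giving −½ ln(0.857143) = 0.077075.
1 − 2Q = 0.942858, giving −¼ ln(0.942858) = 0.014710.
d = 0.077075 + 0.014710 = 0.091785.

0.09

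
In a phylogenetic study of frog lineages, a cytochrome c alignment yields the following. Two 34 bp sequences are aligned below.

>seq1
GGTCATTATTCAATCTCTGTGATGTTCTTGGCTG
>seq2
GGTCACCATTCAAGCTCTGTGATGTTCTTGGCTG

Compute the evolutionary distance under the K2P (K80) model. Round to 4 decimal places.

0.0947

Of 34 sites, 2 differences are transitions and 1 are transversions, so P = 2/34 ≈ 0.058824 and Q = 1/34 ≈ 0.029412.
Under the Kimura two-parameter model, d = −½ ln(1 − 2P − Q) − ¼ ln(1 − 2Q).
1 − 2P − Q = 0.85294, giving −½ ln(0.85294) = 0.079533.
1 − 2Q = 0.941176, giving −¼ ln(0.941176) = 0.015156.
d = 0.079533 + 0.015156 = 0.094689.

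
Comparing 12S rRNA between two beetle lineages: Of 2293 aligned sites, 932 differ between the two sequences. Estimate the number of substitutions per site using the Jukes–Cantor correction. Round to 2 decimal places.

0.59

p = 932/2293 ≈ 0.406454.
d = −(3/4) ln(1 − 4p/3) = −0.75 ln(1 − 0.541939) = −0.75 ln(0.458061)
  = −0.75 × (-0.780753) = 0.585565 substitutions/site.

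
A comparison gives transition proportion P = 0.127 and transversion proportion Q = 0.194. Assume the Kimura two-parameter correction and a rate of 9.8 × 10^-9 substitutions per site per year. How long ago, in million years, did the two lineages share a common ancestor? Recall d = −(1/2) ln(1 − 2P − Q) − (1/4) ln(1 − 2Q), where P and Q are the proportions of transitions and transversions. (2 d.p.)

Under the Kimura two-parameter model, d = −½ ln(1 − 2P − Q) − ¼ ln(1 − 2Q).
1 − 2P − Q = 0.552, giving −½ ln(0.552) = 0.297104.
1 − 2Q = 0.612, giving −¼ ln(0.612) = 0.122756.
d = 0.297104 + 0.122756 = 0.419860.
Under a molecular clock d = 2μt, so t = d/(2μ) = 0.419860 / (2 × 9.8 × 10^-9) = 21.42 million years.

21.42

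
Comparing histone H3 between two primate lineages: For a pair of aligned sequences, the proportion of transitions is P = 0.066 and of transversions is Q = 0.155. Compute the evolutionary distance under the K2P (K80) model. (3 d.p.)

Under the Kimura two-parameter model, d = −½ ln(1 − 2P − Q) − ¼ ln(1 − 2Q).
1 − 2P − Q = 0.713, giving −½ ln(0.713) = 0.169137.
1 − 2Q = 0.69, giving −¼ ln(0.69) = 0.092766.
d = 0.169137 + 0.092766 = 0.261903.

0.262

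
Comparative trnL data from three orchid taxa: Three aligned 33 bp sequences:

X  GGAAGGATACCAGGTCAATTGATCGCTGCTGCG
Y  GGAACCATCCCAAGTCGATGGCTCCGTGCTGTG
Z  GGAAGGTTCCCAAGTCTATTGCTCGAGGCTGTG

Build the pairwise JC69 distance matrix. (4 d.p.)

X–Y: 10/33 sites differ → p ≈ 0.30303, d = −0.75 ln(1 − 0.40404) = 0.388186 ≈ 0.3882.
X–Z: 8/33 sites differ → p ≈ 0.242424, d = −0.75 ln(1 − 0.323232) = 0.292820 ≈ 0.2928.
Y–Z: 8/33 sites differ → p ≈ 0.242424, d = −0.75 ln(1 − 0.323232) = 0.292820 ≈ 0.2928.

d(X,Y) = 0.3882, d(X,Z) = 0.2928, d(Y,Z) = 0.2928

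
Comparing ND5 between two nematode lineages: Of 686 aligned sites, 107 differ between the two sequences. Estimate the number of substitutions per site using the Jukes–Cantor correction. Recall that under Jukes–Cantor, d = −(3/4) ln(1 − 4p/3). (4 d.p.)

0.1749

p = 107/686 ≈ 0.155977.
d = −(3/4) ln(1 − 4p/3) = −0.75 ln(1 − 0.207969) = −0.75 ln(0.792031)
  = −0.75 × (-0.233155) = 0.174866 substitutions/site.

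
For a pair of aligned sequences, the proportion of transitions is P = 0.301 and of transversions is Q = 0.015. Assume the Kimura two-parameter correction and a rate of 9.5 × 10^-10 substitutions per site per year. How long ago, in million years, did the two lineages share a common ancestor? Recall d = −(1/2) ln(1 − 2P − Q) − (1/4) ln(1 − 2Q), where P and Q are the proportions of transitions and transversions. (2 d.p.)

Under the Kimura two-parameter model, d = −½ ln(1 − 2P − Q) − ¼ ln(1 − 2Q).
1 − 2P − Q = 0.383, giving −½ ln(0.383) = 0.479860.
1 − 2Q = 0.97, giving −¼ ln(0.97) = 0.007615.
d = 0.479860 + 0.007615 = 0.487475.
Under a molecular clock d = 2μt, so t = d/(2μ) = 0.487475 / (2 × 9.5 × 10^-10) = 256.57 million years.

256.57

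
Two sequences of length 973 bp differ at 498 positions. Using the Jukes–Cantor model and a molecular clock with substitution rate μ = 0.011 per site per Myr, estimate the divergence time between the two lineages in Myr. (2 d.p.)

39.10

p = 498/973 ≈ 0.511819.
d = −(3/4) ln(1 − 4p/3) = −0.75 ln(1 − 0.682425) = −0.75 ln(0.317575)
  = −0.75 × (-1.147041) = 0.860281 substitutions/site.
Under a molecular clock d = 2μt, so t = d/(2μ) = 0.860281 / (2 × 0.011) = 39.10 Myr.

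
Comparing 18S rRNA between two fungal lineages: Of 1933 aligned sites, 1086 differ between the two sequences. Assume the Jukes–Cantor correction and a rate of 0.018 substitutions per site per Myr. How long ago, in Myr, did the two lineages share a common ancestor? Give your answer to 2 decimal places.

p = 1086/1933 ≈ 0.561821.
d = −(3/4) ln(1 − 4p/3) = −0.75 ln(1 − 0.749095) = −0.75 ln(0.250905)
  = −0.75 × (-1.382681) = 1.037011 substitutions/site.
Under a molecular clock d = 2μt, so t = d/(2μ) = 1.037011 / (2 × 0.018) = 28.81 Myr.

28.81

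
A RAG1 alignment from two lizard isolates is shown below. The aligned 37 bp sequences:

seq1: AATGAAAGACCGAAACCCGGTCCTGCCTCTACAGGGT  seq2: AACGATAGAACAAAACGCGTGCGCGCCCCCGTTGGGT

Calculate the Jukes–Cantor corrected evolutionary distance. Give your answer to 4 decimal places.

The sequences differ at 14 of 37 sites, so p = 14/37 ≈ 0.378378.
d = −(3/4) ln(1 − 4p/3) = −0.75 ln(1 − 0.504504) = −0.75 ln(0.495496)
  = −0.75 × (-0.702196) = 0.526647 substitutions/site.

0.5266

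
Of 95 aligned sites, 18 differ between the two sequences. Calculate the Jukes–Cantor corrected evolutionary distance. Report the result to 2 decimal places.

0.22

p = 18/95 ≈ 0.189474.
d = −(3/4) ln(1 − 4p/3) = −0.75 ln(1 − 0.252632) = −0.75 ln(0.747368)
  = −0.75 × (-0.291198) = 0.218399 substitutions/site.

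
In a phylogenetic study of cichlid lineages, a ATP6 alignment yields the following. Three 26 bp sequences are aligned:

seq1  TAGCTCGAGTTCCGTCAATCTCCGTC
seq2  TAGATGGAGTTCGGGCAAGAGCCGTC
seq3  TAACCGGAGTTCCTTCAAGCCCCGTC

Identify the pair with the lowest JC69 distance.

seq1–seq2: 7/26 differ, p = 0.269, d = 0.334.
seq1–seq3: 6/26 differ, p = 0.231, d = 0.276.
seq2–seq3: 8/26 differ, p = 0.308, d = 0.396.
The smallest distance is between seq1 and seq3.

seq1 and seq3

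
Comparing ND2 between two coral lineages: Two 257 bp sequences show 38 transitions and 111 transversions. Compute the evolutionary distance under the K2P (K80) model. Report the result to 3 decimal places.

P = 38/257 ≈ 0.14786 and Q = 111/257 ≈ 0.431907.
Under the Kimura two-parameter model, d = −½ ln(1 − 2P − Q) − ¼ ln(1 − 2Q).
1 − 2P − Q = 0.272373, giving −½ ln(0.272373) = 0.650291.
1 − 2Q = 0.136186, giving −¼ ln(0.136186) = 0.498433.
d = 0.650291 + 0.498433 = 1.148724.

1.149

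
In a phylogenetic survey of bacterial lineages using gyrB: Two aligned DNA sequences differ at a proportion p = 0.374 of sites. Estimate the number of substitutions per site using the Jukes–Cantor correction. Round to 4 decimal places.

0.5179

d = −(3/4) ln(1 − 4p/3) = −0.75 ln(1 − 0.498667) = −0.75 ln(0.501333)
  = −0.75 × (-0.690485) = 0.517864 substitutions/site.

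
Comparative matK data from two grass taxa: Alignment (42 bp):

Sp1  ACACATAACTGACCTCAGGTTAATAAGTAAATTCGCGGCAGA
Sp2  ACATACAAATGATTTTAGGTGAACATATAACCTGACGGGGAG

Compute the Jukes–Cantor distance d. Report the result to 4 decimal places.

The sequences differ at 18 of 42 sites, so p = 18/42 ≈ 0.428571.
d = −(3/4) ln(1 − 4p/3) = −0.75 ln(1 − 0.571428) = −0.75 ln(0.428572)
  = −0.75 × (-0.847297) = 0.635473 substitutions/site.

0.6355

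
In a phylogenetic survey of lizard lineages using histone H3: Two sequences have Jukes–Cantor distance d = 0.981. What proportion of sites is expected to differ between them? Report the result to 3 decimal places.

0.547

p = (3/4)(1 − e^(−4d/3)) = 0.75 × (1 − e^(-1.308)) = 0.75 × (1 − 0.270360) = 0.547230.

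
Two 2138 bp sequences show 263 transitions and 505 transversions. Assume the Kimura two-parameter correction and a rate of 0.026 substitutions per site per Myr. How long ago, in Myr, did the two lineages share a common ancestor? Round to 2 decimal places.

9.40

P = 263/2138 ≈ 0.123012 and Q = 505/2138 ≈ 0.236202.
Under the Kimura two-parameter model, d = −½ ln(1 − 2P − Q) − ¼ ln(1 − 2Q).
1 − 2P − Q = 0.517774, giving −½ ln(0.517774) = 0.329108.
1 − 2Q = 0.527596, giving −¼ ln(0.527596) = 0.159856.
d = 0.329108 + 0.159856 = 0.488964.
Under a molecular clock d = 2μt, so t = d/(2μ) = 0.488964 / (2 × 0.026) = 9.40 Myr.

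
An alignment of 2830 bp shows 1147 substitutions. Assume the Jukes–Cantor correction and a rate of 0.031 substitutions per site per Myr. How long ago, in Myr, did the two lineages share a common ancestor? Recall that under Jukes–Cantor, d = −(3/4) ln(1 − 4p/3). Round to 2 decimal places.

p = 1147/2830 ≈ 0.4053.
d = −(3/4) ln(1 − 4p/3) = −0.75 ln(1 − 0.5404) = −0.75 ln(0.4596)
  = −0.75 × (-0.777399) = 0.583049 substitutions/site.
Under a molecular clock d = 2μt, so t = d/(2μ) = 0.583049 / (2 × 0.031) = 9.40 Myr.

9.40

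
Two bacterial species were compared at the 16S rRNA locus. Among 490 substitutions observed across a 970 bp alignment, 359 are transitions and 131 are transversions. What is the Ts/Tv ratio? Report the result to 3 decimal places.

R = 359/131 = 2.740458… ≈ 2.740 (to 3 d.p.).

2.740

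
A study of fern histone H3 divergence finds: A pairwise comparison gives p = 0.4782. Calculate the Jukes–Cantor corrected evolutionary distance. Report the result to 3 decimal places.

d = −(3/4) ln(1 − 4p/3) = −0.75 ln(1 − 0.6376) = −0.75 ln(0.3624)
  = −0.75 × (-1.015007) = 0.761255 substitutions/site.

0.761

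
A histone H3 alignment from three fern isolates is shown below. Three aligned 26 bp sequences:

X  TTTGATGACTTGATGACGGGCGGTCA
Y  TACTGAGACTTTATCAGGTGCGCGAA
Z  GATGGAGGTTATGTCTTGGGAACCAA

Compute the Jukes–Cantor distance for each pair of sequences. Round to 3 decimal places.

d(X,Y) = 0.717, d(X,Z) = 1.541, d(Y,Z) = 0.824

X–Y: 12/26 sites differ → p ≈ 0.461538, d = −0.75 ln(1 − 0.615384) = 0.716632 ≈ 0.717.
X–Z: 17/26 sites differ → p ≈ 0.653846, d = −0.75 ln(1 − 0.871795) = 1.540594 ≈ 1.541.
Y–Z: 13/26 sites differ → p = 0.5, d = −0.75 ln(1 − 0.666667) = 0.823960 ≈ 0.824.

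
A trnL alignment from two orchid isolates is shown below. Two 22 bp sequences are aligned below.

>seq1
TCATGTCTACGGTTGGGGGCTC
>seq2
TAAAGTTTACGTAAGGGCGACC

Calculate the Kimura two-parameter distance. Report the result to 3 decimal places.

Of 22 sites, 2 differences are transitions and 7 are transversions, so P = 2/22 ≈ 0.090909 and Q = 7/22 ≈ 0.318182.
Under the Kimura two-parameter model, d = −½ ln(1 − 2P − Q) − ¼ ln(1 − 2Q).
1 − 2P − Q = 0.5, giving −½ ln(0.5) = 0.346574.
1 − 2Q = 0.363636, giving −¼ ln(0.363636) = 0.252900.
d = 0.346574 + 0.252900 = 0.599474.

0.599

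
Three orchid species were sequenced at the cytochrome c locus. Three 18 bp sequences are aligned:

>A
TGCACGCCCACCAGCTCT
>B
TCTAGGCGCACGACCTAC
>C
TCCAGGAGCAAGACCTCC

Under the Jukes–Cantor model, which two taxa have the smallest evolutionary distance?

A–B: 8/18 differ, p = 0.444, d = 0.673.
A–C: 8/18 differ, p = 0.444, d = 0.673.
B–C: 4/18 differ, p = 0.222, d = 0.264.
The smallest distance is between B and C.

B and C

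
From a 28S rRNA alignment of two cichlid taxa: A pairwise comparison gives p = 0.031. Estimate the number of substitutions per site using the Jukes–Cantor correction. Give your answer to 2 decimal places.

d = −(3/4) ln(1 − 4p/3) = −0.75 ln(1 − 0.041333) = −0.75 ln(0.958667)
  = −0.75 × (-0.042212) = 0.031659 substitutions/site.

0.03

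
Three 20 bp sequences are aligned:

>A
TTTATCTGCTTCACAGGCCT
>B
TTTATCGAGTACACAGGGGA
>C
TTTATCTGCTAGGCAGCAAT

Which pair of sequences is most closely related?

A and C

A–B: 7/20 differ, p = 0.350, d = 0.471.
A–C: 6/20 differ, p = 0.300, d = 0.383.
B–C: 9/20 differ, p = 0.450, d = 0.687.
The smallest distance is between A and C.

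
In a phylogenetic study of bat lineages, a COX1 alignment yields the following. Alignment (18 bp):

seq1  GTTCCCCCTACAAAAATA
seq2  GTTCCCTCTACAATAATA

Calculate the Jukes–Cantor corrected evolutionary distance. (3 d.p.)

0.120

The sequences differ at 2 of 18 sites (7, 14), so p = 2/18 ≈ 0.111111.
d = −(3/4) ln(1 − 4p/3) = −0.75 ln(1 − 0.148148) = −0.75 ln(0.851852)
  = −0.75 × (-0.160342) = 0.120257 substitutions/site.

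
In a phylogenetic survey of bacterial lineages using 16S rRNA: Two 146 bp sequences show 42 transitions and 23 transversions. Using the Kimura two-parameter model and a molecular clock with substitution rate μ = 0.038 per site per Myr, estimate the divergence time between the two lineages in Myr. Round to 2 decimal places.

9.93

P = 42/146 ≈ 0.287671 and Q = 23/146 ≈ 0.157534.
Under the Kimura two-parameter model, d = −½ ln(1 − 2P − Q) − ¼ ln(1 − 2Q).
1 − 2P − Q = 0.267124, giving −½ ln(0.267124) = 0.660021.
1 − 2Q = 0.684932, giving −¼ ln(0.684932) = 0.094609.
d = 0.660021 + 0.094609 = 0.754630.
Under a molecular clock d = 2μt, so t = d/(2μ) = 0.754630 / (2 × 0.038) = 9.93 Myr.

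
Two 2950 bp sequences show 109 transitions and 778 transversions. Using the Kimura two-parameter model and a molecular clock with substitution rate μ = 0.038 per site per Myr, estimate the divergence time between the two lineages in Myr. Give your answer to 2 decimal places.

5.18

P = 109/2950 ≈ 0.036949 and Q = 778/2950 ≈ 0.263729.
Under the Kimura two-parameter model, d = −½ ln(1 − 2P − Q) − ¼ ln(1 − 2Q).
1 − 2P − Q = 0.662373, giving −½ ln(0.662373) = 0.205963.
1 − 2Q = 0.472542, giving −¼ ln(0.472542) = 0.187407.
d = 0.205963 + 0.187407 = 0.393370.
Under a molecular clock d = 2μt, so t = d/(2μ) = 0.393370 / (2 × 0.038) = 5.18 Myr.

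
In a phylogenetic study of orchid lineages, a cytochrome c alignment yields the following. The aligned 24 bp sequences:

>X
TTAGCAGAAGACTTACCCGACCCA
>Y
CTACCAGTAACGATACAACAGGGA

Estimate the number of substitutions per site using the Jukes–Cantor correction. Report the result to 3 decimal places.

The sequences differ at 13 of 24 sites, so p = 13/24 ≈ 0.541667.
d = −(3/4) ln(1 − 4p/3) = −0.75 ln(1 − 0.722223) = −0.75 ln(0.277777)
  = −0.75 × (-1.280937) = 0.960703 substitutions/site.

0.961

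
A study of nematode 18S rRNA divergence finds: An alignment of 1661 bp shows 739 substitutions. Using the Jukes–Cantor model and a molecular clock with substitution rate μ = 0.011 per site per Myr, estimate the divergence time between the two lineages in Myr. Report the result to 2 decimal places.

30.66

p = 739/1661 ≈ 0.444913.
d = −(3/4) ln(1 − 4p/3) = −0.75 ln(1 − 0.593217) = −0.75 ln(0.406783)
  = −0.75 × (-0.899475) = 0.674606 substitutions/site.
Under a molecular clock d = 2μt, so t = d/(2μ) = 0.674606 / (2 × 0.011) = 30.66 Myr.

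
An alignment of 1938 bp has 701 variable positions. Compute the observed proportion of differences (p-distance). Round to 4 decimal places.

p = 701/1938 = 0.361713… ≈ 0.3617 (to 4 d.p.).

0.3617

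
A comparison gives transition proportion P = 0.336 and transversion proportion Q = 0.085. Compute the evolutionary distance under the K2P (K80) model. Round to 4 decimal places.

Under the Kimura two-parameter model, d = −½ ln(1 − 2P − Q) − ¼ ln(1 − 2Q).
1 − 2P − Q = 0.243, giving −½ ln(0.243) = 0.707347.
1 − 2Q = 0.83, giving −¼ ln(0.83) = 0.046582.
d = 0.707347 + 0.046582 = 0.753929.

0.7539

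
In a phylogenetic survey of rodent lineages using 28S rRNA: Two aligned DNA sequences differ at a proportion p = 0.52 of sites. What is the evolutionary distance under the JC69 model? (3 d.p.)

d = −(3/4) ln(1 − 4p/3) = −0.75 ln(1 − 0.693333) = −0.75 ln(0.306667)
  = −0.75 × (-1.181993) = 0.886495 substitutions/site.

0.886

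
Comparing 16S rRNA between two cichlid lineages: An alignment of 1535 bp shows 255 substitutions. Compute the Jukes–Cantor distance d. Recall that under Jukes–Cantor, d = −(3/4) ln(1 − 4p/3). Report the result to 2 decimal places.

0.19

p = 255/1535 ≈ 0.166124.
d = −(3/4) ln(1 − 4p/3) = −0.75 ln(1 − 0.221499) = −0.75 ln(0.778501)
  = −0.75 × (-0.250385) = 0.187789 substitutions/site.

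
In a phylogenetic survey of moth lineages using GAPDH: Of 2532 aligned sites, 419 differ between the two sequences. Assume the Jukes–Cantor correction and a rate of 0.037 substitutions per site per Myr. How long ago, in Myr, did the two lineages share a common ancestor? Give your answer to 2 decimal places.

2.53

p = 419/2532 ≈ 0.165482.
d = −(3/4) ln(1 − 4p/3) = −0.75 ln(1 − 0.220643) = −0.75 ln(0.779357)
  = −0.75 × (-0.249286) = 0.186965 substitutions/site.
Under a molecular clock d = 2μt, so t = d/(2μ) = 0.186965 / (2 × 0.037) = 2.53 Myr.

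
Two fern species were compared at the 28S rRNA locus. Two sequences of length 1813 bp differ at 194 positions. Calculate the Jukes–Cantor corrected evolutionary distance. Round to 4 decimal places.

0.1155

p = 194/1813 ≈ 0.107005.
d = −(3/4) ln(1 − 4p/3) = −0.75 ln(1 − 0.142673) = −0.75 ln(0.857327)
  = −0.75 × (-0.153936) = 0.115452 substitutions/site.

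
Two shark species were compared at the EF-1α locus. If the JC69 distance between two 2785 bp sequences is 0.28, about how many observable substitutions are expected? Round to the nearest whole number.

651

Invert JC69: p = (3/4)(1 − e^(−4d/3)) = 0.75 × (1 − e^(-0.373333)) = 0.75 × (1 − 0.688436) = 0.233673.
Expected differing sites = pL ≈ 0.233673 × 2785 = 650.779305 ≈ 651.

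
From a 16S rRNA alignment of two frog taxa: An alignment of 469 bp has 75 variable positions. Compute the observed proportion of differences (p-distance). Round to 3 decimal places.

0.160

p = 75/469 = 0.159914… ≈ 0.160 (to 3 d.p.).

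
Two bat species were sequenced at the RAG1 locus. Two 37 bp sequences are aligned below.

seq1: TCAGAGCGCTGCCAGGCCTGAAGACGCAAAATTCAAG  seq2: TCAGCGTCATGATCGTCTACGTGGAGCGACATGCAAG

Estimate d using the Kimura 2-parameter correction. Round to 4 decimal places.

Of 37 sites, 6 differences are transitions and 12 are transversions, so P = 6/37 ≈ 0.162162 and Q = 12/37 ≈ 0.324324.
Under the Kimura two-parameter model, d = −½ ln(1 − 2P − Q) − ¼ ln(1 − 2Q).
1 − 2P − Q = 0.351352, giving −½ ln(0.351352) = 0.522983.
1 − 2Q = 0.351352, giving −¼ ln(0.351352) = 0.261492.
d = 0.522983 + 0.261492 = 0.784475.

0.7845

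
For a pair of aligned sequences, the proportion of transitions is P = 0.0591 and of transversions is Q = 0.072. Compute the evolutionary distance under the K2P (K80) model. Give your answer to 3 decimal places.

0.144

Under the Kimura two-parameter model, d = −½ ln(1 − 2P − Q) − ¼ ln(1 − 2Q).
1 − 2P − Q = 0.8098, giving −½ ln(0.8098) = 0.105484.
1 − 2Q = 0.856, giving −¼ ln(0.856) = 0.038871.
d = 0.105484 + 0.038871 = 0.144355.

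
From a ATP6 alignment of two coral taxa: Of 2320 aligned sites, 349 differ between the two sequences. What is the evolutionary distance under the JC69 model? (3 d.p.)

p = 349/2320 ≈ 0.150431.
d = −(3/4) ln(1 − 4p/3) = −0.75 ln(1 − 0.200575) = −0.75 ln(0.799425)
  = −0.75 × (-0.223863) = 0.167897 substitutions/site.

0.168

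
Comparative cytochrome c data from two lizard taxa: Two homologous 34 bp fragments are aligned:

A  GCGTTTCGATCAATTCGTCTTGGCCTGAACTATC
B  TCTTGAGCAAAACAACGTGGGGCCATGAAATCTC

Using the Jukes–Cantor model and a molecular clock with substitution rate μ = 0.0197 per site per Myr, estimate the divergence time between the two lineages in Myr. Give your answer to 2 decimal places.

23.30

The sequences differ at 18 of 34 sites, so p = 18/34 ≈ 0.529412.
d = −(3/4) ln(1 − 4p/3) = −0.75 ln(1 − 0.705883) = −0.75 ln(0.294117)
  = −0.75 × (-1.223778) = 0.917834 substitutions/site.
Under a molecular clock d = 2μt, so t = d/(2μ) = 0.917834 / (2 × 0.0197) = 23.30 Myr.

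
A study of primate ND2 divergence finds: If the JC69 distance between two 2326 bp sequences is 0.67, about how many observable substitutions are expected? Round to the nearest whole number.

1030

Invert JC69: p = (3/4)(1 − e^(−4d/3)) = 0.75 × (1 − e^(-0.893333)) = 0.75 × (1 − 0.409289) = 0.443033.
Expected differing sites = pL ≈ 0.443033 × 2326 = 1030.494758 ≈ 1030.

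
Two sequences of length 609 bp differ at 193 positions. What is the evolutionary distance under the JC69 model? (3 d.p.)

0.412

p = 193/609 ≈ 0.316913.
d = −(3/4) ln(1 − 4p/3) = −0.75 ln(1 − 0.422551) = −0.75 ln(0.577449)
  = −0.75 × (-0.549135) = 0.411851 substitutions/site.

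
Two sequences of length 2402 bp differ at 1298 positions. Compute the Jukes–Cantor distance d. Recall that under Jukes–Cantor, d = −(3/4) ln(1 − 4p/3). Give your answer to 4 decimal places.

p = 1298/2402 ≈ 0.540383.
d = −(3/4) ln(1 − 4p/3) = −0.75 ln(1 − 0.720511) = −0.75 ln(0.279489)
  = −0.75 × (-1.274792) = 0.956094 substitutions/site.

0.9561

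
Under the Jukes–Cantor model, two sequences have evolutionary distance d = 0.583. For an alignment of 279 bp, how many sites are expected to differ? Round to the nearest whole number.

113

Invert JC69: p = (3/4)(1 − e^(−4d/3)) = 0.75 × (1 − e^(-0.777333)) = 0.75 × (1 − 0.459630) = 0.405278.
Expected differing sites = pL ≈ 0.405278 × 279 = 113.072562 ≈ 113.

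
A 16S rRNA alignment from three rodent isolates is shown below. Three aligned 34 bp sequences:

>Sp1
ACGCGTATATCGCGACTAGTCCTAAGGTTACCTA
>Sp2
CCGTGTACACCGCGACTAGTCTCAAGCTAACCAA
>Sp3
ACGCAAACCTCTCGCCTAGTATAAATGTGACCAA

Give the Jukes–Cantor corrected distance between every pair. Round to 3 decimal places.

d(Sp1,Sp2) = 0.326, d(Sp1,Sp3) = 0.477, d(Sp2,Sp3) = 0.535

Sp1–Sp2: 9/34 sites differ → p ≈ 0.264706, d = −0.75 ln(1 − 0.352941) = 0.326488 ≈ 0.326.
Sp1–Sp3: 12/34 sites differ → p ≈ 0.352941, d = −0.75 ln(1 − 0.470588) = 0.476991 ≈ 0.477.
Sp2–Sp3: 13/34 sites differ → p ≈ 0.382353, d = −0.75 ln(1 − 0.509804) = 0.534712 ≈ 0.535.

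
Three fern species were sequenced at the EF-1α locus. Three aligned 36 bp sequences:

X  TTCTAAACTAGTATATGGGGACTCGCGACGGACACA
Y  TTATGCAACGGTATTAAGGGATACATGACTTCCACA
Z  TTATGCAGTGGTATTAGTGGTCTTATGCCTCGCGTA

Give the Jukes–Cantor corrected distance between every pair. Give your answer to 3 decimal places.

X–Y: 16/36 sites differ → p ≈ 0.444444, d = −0.75 ln(1 − 0.592592) = 0.673455 ≈ 0.673.
X–Z: 18/36 sites differ → p = 0.5, d = −0.75 ln(1 − 0.666667) = 0.823960 ≈ 0.824.
Y–Z: 13/36 sites differ → p ≈ 0.361111, d = −0.75 ln(1 − 0.481481) = 0.492584 ≈ 0.493.

d(X,Y) = 0.673, d(X,Z) = 0.824, d(Y,Z) = 0.493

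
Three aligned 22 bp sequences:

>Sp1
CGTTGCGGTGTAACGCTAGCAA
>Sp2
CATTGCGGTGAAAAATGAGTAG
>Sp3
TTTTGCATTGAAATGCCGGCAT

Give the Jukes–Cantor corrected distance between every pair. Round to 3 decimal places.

d(Sp1,Sp2) = 0.497, d(Sp1,Sp3) = 0.591, d(Sp2,Sp3) = 0.824

Sp1–Sp2: 8/22 sites differ → p ≈ 0.363636, d = −0.75 ln(1 − 0.484848) = 0.497470 ≈ 0.497.
Sp1–Sp3: 9/22 sites differ → p ≈ 0.409091, d = −0.75 ln(1 − 0.545455) = 0.591344 ≈ 0.591.
Sp2–Sp3: 11/22 sites differ → p = 0.5, d = −0.75 ln(1 − 0.666667) = 0.823960 ≈ 0.824.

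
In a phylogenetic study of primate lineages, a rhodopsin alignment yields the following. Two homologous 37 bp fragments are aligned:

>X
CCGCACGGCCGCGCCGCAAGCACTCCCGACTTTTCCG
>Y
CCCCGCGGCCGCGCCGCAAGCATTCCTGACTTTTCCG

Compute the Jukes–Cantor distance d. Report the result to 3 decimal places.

0.117

The sequences differ at 4 of 37 sites (3, 5, 23, 27), so p = 4/37 ≈ 0.108108.
d = −(3/4) ln(1 − 4p/3) = −0.75 ln(1 − 0.144144) = −0.75 ln(0.855856)
  = −0.75 × (-0.155653) = 0.116740 substitutions/site.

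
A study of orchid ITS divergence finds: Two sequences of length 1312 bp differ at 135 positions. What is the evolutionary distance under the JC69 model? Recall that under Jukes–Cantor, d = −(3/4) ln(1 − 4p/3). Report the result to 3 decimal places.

0.111

p = 135/1312 ≈ 0.102896.
d = −(3/4) ln(1 − 4p/3) = −0.75 ln(1 − 0.137195) = −0.75 ln(0.862805)
  = −0.75 × (-0.147567) = 0.110675 substitutions/site.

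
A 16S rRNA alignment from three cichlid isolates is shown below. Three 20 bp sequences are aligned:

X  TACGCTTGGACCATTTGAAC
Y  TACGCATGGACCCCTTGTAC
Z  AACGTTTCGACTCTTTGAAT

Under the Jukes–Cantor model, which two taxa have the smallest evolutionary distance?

X and Y

X–Y: 4/20 differ, p = 0.200, d = 0.233.
X–Z: 6/20 differ, p = 0.300, d = 0.383.
Y–Z: 8/20 differ, p = 0.400, d = 0.572.
The smallest distance is between X and Y.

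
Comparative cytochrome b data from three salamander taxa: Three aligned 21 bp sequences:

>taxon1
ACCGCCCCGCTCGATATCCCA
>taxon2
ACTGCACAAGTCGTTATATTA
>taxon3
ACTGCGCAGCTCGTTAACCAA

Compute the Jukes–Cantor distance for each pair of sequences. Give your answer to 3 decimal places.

d(taxon1,taxon2) = 0.635, d(taxon1,taxon3) = 0.360, d(taxon2,taxon3) = 0.441

taxon1–taxon2: 9/21 sites differ → p ≈ 0.428571, d = −0.75 ln(1 − 0.571428) = 0.635472 ≈ 0.635.
taxon1–taxon3: 6/21 sites differ → p ≈ 0.285714, d = −0.75 ln(1 − 0.380952) = 0.359679 ≈ 0.360.
taxon2–taxon3: 7/21 sites differ → p ≈ 0.333333, d = −0.75 ln(1 − 0.444444) = 0.440839 ≈ 0.441.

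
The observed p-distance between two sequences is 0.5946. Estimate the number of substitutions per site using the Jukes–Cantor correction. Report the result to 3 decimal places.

d = −(3/4) ln(1 − 4p/3) = −0.75 ln(1 − 0.7928) = −0.75 ln(0.2072)
  = −0.75 × (-1.574071) = 1.180553 substitutions/site.

1.181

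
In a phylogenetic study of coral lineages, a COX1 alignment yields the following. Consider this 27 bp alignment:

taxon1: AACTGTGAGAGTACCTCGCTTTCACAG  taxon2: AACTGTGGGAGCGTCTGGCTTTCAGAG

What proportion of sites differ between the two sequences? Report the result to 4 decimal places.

0.2222

The sequences differ at 6 of 27 positions (sites 8, 12, 13, 14, 17, 25).
p = 6/27 = 0.222222… ≈ 0.2222 (to 4 d.p.).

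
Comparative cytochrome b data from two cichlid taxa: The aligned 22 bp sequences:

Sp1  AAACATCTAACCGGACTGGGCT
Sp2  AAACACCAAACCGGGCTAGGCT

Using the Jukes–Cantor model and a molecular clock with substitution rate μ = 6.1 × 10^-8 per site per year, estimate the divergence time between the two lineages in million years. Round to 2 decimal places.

1.71

The sequences differ at 4 of 22 sites (6, 8, 15, 18), so p = 4/22 ≈ 0.181818.
d = −(3/4) ln(1 − 4p/3) = −0.75 ln(1 − 0.242424) = −0.75 ln(0.757576)
  = −0.75 × (-0.277631) = 0.208223 substitutions/site.
Under a molecular clock d = 2μt, so t = d/(2μ) = 0.208223 / (2 × 6.1 × 10^-8) = 1.71 million years.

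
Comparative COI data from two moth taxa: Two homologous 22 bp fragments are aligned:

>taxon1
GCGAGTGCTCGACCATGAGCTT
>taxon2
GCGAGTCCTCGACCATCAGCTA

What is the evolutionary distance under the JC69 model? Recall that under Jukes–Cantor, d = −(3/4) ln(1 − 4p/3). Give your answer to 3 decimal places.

0.151

The sequences differ at 3 of 22 sites (7, 17, 22), so p = 3/22 ≈ 0.136364.
d = −(3/4) ln(1 − 4p/3) = −0.75 ln(1 − 0.181819) = −0.75 ln(0.818181)
  = −0.75 × (-0.200672) = 0.150504 substitutions/site.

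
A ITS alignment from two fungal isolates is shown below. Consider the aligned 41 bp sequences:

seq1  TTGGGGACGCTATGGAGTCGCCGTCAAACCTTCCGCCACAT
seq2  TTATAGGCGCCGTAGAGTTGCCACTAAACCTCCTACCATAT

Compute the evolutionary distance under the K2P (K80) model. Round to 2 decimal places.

0.63

Of 41 sites, 14 differences are transitions and 1 are transversions, so P = 14/41 ≈ 0.341463 and Q = 1/41 ≈ 0.02439.
Under the Kimura two-parameter model, d = −½ ln(1 − 2P − Q) − ¼ ln(1 − 2Q).
1 − 2P − Q = 0.292684, giving −½ ln(0.292684) = 0.614331.
1 − 2Q = 0.95122, giving −¼ ln(0.95122) = 0.012502.
d = 0.614331 + 0.012502 = 0.626833.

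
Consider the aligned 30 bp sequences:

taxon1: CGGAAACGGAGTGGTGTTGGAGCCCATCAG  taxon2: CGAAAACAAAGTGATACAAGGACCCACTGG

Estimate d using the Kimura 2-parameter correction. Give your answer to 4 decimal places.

0.9131

Of 30 sites, 12 differences are transitions and 1 are transversions, so P = 12/30 = 0.4 and Q = 1/30 ≈ 0.033333.
Under the Kimura two-parameter model, d = −½ ln(1 − 2P − Q) − ¼ ln(1 − 2Q).
1 − 2P − Q = 0.166667, giving −½ ln(0.166667) = 0.895879.
1 − 2Q = 0.933334, giving −¼ ln(0.933334) = 0.017248.
d = 0.895879 + 0.017248 = 0.913127.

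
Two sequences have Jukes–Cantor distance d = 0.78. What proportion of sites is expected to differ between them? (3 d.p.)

0.485

p = (3/4)(1 − e^(−4d/3)) = 0.75 × (1 − e^(-1.04)) = 0.75 × (1 − 0.353455) = 0.484909.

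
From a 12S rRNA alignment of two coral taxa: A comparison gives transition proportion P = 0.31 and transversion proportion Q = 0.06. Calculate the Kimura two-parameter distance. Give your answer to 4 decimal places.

Under the Kimura two-parameter model, d = −½ ln(1 − 2P − Q) − ¼ ln(1 − 2Q).
1 − 2P − Q = 0.32, giving −½ ln(0.32) = 0.569717.
1 − 2Q = 0.88, giving −¼ ln(0.88) = 0.031958.
d = 0.569717 + 0.031958 = 0.601675.

0.6017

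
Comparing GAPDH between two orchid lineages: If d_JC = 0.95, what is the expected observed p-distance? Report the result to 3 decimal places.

p = (3/4)(1 − e^(−4d/3)) = 0.75 × (1 − e^(-1.266667)) = 0.75 × (1 − 0.281769) = 0.538673.

0.539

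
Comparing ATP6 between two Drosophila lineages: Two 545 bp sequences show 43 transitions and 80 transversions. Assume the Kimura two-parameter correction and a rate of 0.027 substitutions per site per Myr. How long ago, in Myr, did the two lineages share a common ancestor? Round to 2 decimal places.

P = 43/545 ≈ 0.078899 and Q = 80/545 ≈ 0.146789.
Under the Kimura two-parameter model, d = −½ ln(1 − 2P − Q) − ¼ ln(1 − 2Q).
1 − 2P − Q = 0.695413, giving −½ ln(0.695413) = 0.181625.
1 − 2Q = 0.706422, giving −¼ ln(0.706422) = 0.086886.
d = 0.181625 + 0.086886 = 0.268511.
Under a molecular clock d = 2μt, so t = d/(2μ) = 0.268511 / (2 × 0.027) = 4.97 Myr.

4.97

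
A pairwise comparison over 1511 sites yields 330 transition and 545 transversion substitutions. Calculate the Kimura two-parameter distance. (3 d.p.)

1.118

P = 330/1511 ≈ 0.218398 and Q = 545/1511 ≈ 0.360688.
Under the Kimura two-parameter model, d = −½ ln(1 − 2P − Q) − ¼ ln(1 − 2Q).
1 − 2P − Q = 0.202516, giving −½ ln(0.202516) = 0.798468.
1 − 2Q = 0.278624, giving −¼ ln(0.278624) = 0.319473.
d = 0.798468 + 0.319473 = 1.117941.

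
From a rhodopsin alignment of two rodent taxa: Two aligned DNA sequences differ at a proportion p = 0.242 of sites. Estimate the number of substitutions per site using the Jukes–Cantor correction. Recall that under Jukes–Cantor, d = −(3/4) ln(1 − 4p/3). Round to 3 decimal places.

0.292

d = −(3/4) ln(1 − 4p/3) = −0.75 ln(1 − 0.322667) = −0.75 ln(0.677333)
  = −0.75 × (-0.389592) = 0.292194 substitutions/site.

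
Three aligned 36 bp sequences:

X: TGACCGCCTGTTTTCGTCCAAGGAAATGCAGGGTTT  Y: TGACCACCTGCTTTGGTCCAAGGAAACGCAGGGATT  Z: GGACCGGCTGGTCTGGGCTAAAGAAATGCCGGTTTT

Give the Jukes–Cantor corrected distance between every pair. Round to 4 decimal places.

d(X,Y) = 0.1536, d(X,Z) = 0.3470, d(Y,Z) = 0.4408

X–Y: 5/36 sites differ → p ≈ 0.138889, d = −0.75 ln(1 − 0.185185) = 0.153596 ≈ 0.1536.
X–Z: 10/36 sites differ → p ≈ 0.277778, d = −0.75 ln(1 − 0.370371) = 0.346968 ≈ 0.3470.
Y–Z: 12/36 sites differ → p ≈ 0.333333, d = −0.75 ln(1 − 0.444444) = 0.440839 ≈ 0.4408.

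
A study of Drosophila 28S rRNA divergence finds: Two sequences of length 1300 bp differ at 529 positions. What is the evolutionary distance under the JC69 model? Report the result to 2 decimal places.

0.59

p = 529/1300 ≈ 0.406923.
d = −(3/4) ln(1 − 4p/3) = −0.75 ln(1 − 0.542564) = −0.75 ln(0.457436)
  = −0.75 × (-0.782118) = 0.586589 substitutions/site.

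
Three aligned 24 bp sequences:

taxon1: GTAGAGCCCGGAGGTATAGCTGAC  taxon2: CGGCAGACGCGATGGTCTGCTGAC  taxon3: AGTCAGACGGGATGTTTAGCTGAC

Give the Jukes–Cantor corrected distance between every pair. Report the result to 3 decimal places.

d(taxon1,taxon2) = 0.824, d(taxon1,taxon3) = 0.441, d(taxon2,taxon3) = 0.304

taxon1–taxon2: 12/24 sites differ → p = 0.5, d = −0.75 ln(1 − 0.666667) = 0.823960 ≈ 0.824.
taxon1–taxon3: 8/24 sites differ → p ≈ 0.333333, d = −0.75 ln(1 − 0.444444) = 0.440839 ≈ 0.441.
taxon2–taxon3: 6/24 sites differ → p = 0.25, d = −0.75 ln(1 − 0.333333) = 0.304098 ≈ 0.304.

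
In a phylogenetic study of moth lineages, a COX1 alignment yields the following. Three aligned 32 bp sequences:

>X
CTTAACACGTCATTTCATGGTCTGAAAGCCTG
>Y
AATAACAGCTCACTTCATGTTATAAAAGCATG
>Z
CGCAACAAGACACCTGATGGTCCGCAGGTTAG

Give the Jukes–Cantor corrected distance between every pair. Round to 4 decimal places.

d(X,Y) = 0.3525, d(X,Z) = 0.5851, d(Y,Z) = 0.9241

X–Y: 9/32 sites differ → p = 0.28125, d = −0.75 ln(1 − 0.375) = 0.352503 ≈ 0.3525.
X–Z: 13/32 sites differ → p = 0.40625, d = −0.75 ln(1 − 0.541667) = 0.585119 ≈ 0.5851.
Y–Z: 17/32 sites differ → p = 0.53125, d = −0.75 ln(1 − 0.708333) = 0.924107 ≈ 0.9241.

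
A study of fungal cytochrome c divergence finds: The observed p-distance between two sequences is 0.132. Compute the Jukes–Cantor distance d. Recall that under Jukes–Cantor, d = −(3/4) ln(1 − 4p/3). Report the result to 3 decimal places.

d = −(3/4) ln(1 − 4p/3) = −0.75 ln(1 − 0.176) = −0.75 ln(0.824)
  = −0.75 × (-0.193585) = 0.145189 substitutions/site.

0.145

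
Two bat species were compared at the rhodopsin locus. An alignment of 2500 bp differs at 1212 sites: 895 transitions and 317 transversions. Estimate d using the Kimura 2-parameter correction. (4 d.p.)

P = 895/2500 = 0.358 and Q = 317/2500 = 0.1268.
Under the Kimura two-parameter model, d = −½ ln(1 − 2P − Q) − ¼ ln(1 − 2Q).
1 − 2P − Q = 0.1572, giving −½ ln(0.1572) = 0.925118.
1 − 2Q = 0.7464, giving −¼ ln(0.7464) = 0.073123.
d = 0.925118 + 0.073123 = 0.998241.

0.9982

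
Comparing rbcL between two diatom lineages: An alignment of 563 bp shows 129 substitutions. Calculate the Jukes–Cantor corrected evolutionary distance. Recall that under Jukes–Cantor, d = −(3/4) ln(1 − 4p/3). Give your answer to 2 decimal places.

0.27

p = 129/563 ≈ 0.22913.
d = −(3/4) ln(1 − 4p/3) = −0.75 ln(1 − 0.305507) = −0.75 ln(0.694493)
  = −0.75 × (-0.364573) = 0.273430 substitutions/site.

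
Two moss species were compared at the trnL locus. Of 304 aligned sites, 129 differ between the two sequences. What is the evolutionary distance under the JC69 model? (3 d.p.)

p = 129/304 ≈ 0.424342.
d = −(3/4) ln(1 − 4p/3) = −0.75 ln(1 − 0.565789) = −0.75 ln(0.434211)
  = −0.75 × (-0.834225) = 0.625669 substitutions/site.

0.626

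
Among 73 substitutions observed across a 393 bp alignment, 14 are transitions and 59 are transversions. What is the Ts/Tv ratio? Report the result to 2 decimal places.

0.24

R = 14/59 = 0.237288… ≈ 0.24 (to 2 d.p.).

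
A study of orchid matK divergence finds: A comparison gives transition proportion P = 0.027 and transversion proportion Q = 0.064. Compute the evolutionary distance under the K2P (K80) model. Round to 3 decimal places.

0.097

Under the Kimura two-parameter model, d = −½ ln(1 − 2P − Q) − ¼ ln(1 − 2Q).
1 − 2P − Q = 0.882, giving −½ ln(0.882) = 0.062782.
1 − 2Q = 0.872, giving −¼ ln(0.872) = 0.034241.
d = 0.062782 + 0.034241 = 0.097023.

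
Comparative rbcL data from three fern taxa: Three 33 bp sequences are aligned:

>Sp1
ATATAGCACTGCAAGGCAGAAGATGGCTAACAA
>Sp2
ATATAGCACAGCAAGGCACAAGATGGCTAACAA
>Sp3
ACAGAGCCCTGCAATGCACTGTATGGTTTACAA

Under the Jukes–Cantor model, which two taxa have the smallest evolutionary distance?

Sp1 and Sp2

Sp1–Sp2: 2/33 differ, p = 0.061, d = 0.063.
Sp1–Sp3: 10/33 differ, p = 0.303, d = 0.388.
Sp2–Sp3: 10/33 differ, p = 0.303, d = 0.388.
The smallest distance is between Sp1 and Sp2.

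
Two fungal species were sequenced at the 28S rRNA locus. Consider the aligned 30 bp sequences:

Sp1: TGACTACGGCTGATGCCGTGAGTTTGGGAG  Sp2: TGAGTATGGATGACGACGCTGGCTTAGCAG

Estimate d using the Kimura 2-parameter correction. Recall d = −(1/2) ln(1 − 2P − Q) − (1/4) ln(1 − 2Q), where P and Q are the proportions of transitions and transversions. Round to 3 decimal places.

Of 30 sites, 6 differences are transitions and 5 are transversions, so P = 6/30 = 0.2 and Q = 5/30 ≈ 0.166667.
Under the Kimura two-parameter model, d = −½ ln(1 − 2P − Q) − ¼ ln(1 − 2Q).
1 − 2P − Q = 0.433333, giving −½ ln(0.433333) = 0.418124.
1 − 2Q = 0.666666, giving −¼ ln(0.666666) = 0.101367.
d = 0.418124 + 0.101367 = 0.519491.

0.519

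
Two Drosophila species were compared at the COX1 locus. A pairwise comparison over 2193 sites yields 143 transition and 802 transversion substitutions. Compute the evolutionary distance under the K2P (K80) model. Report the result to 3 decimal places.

P = 143/2193 ≈ 0.065207 and Q = 802/2193 ≈ 0.365709.
Under the Kimura two-parameter model, d = −½ ln(1 − 2P − Q) − ¼ ln(1 − 2Q).
1 − 2P − Q = 0.503877, giving −½ ln(0.503877) = 0.342712.
1 − 2Q = 0.268582, giving −¼ ln(0.268582) = 0.328650.
d = 0.342712 + 0.328650 = 0.671362.

0.671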